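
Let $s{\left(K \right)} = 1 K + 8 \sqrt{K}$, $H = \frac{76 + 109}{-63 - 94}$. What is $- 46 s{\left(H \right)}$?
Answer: $\frac{8510}{157} - \frac{368 i \sqrt{29045}}{157} \approx 54.204 - 399.47 i$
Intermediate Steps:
$H = - \frac{185}{157}$ ($H = \frac{185}{-157} = 185 \left(- \frac{1}{157}\right) = - \frac{185}{157} \approx -1.1783$)
$s{\left(K \right)} = K + 8 \sqrt{K}$
$- 46 s{\left(H \right)} = - 46 \left(- \frac{185}{157} + 8 \sqrt{- \frac{185}{157}}\right) = - 46 \left(- \frac{185}{157} + 8 \frac{i \sqrt{29045}}{157}\right) = - 46 \left(- \frac{185}{157} + \frac{8 i \sqrt{29045}}{157}\right) = \frac{8510}{157} - \frac{368 i \sqrt{29045}}{157}$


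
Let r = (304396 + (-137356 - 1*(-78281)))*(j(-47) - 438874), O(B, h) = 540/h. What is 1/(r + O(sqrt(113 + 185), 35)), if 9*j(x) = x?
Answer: -63/6782976248539 ≈ -9.2880e-12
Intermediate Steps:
j(x) = x/9
r = -968996607073/9 (r = (304396 + (-137356 - 1*(-78281)))*((1/9)*(-47) - 438874) = (304396 + (-137356 + 78281))*(-47/9 - 438874) = (304396 - 59075)*(-3949913/9) = 245321*(-3949913/9) = -968996607073/9 ≈ -1.0767e+11)
1/(r + O(sqrt(113 + 185), 35)) = 1/(-968996607073/9 + 540/35) = 1/(-968996607073/9 + 540*(1/35)) = 1/(-968996607073/9 + 108/7) = 1/(-6782976248539/63) = -63/6782976248539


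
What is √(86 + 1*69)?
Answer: √155 ≈ 12.450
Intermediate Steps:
√(86 + 1*69) = √(86 + 69) = √155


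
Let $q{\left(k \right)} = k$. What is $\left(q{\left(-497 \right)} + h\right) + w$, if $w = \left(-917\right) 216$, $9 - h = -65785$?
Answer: $-132775$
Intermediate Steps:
$h = 65794$ ($h = 9 - -65785 = 9 + 65785 = 65794$)
$w = -198072$
$\left(q{\left(-497 \right)} + h\right) + w = \left(-497 + 65794\right) - 198072 = 65297 - 198072 = -132775$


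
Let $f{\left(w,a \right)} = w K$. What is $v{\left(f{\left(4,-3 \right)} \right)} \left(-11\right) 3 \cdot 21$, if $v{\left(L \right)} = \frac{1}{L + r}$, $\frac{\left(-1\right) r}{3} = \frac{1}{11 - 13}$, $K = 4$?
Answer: $- \frac{198}{5} \approx -39.6$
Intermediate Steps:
$f{\left(w,a \right)} = 4 w$ ($f{\left(w,a \right)} = w 4 = 4 w$)
$r = \frac{3}{2}$ ($r = - \frac{3}{11 - 13} = - \frac{3}{-2} = \left(-3\right) \left(- \frac{1}{2}\right) = \frac{3}{2} \approx 1.5$)
$v{\left(L \right)} = \frac{1}{\frac{3}{2} + L}$ ($v{\left(L \right)} = \frac{1}{L + \frac{3}{2}} = \frac{1}{\frac{3}{2} + L}$)
$v{\left(f{\left(4,-3 \right)} \right)} \left(-11\right) 3 \cdot 21 = \frac{2}{3 + 2 \cdot 4 \cdot 4} \left(-11\right) 3 \cdot 21 = \frac{2}{3 + 2 \cdot 16} \left(\left(-33\right) 21\right) = \frac{2}{3 + 32} \left(-693\right) = \frac{2}{35} \left(-693\right) = - \frac{198}{5}$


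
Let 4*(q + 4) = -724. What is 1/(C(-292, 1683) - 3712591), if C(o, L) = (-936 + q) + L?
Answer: -1/3712029 ≈ -2.6939e-7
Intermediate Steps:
q = -185 (q = -4 + (1/4)*(-724) = -4 - 181 = -185)
C(o, L) = -1121 + L (C(o, L) = (-936 - 185) + L = -1121 + L)
1/(C(-292, 1683) - 3712591) = 1/((-1121 + 1683) - 3712591) = 1/(562 - 3712591) = 1/(-3712029) = -1/3712029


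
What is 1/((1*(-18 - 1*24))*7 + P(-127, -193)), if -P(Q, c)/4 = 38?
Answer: -1/446 ≈ -0.0022422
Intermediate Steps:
P(Q, c) = -152 (P(Q, c) = -4*38 = -152)
1/((1*(-18 - 1*24))*7 + P(-127, -193)) = 1/((1*(-18 - 1*24))*7 - 152) = 1/((1*(-18 - 24))*7 - 152) = 1/((1*(-42))*7 - 152) = 1/(-42*7 - 152) = 1/(-294 - 152) = 1/(-446) = -1/446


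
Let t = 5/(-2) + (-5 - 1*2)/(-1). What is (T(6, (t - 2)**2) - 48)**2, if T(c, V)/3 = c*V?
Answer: 16641/4 ≈ 4160.3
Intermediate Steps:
t = 9/2 (t = 5*(-1/2) + (-5 - 2)*(-1) = -5/2 - 7*(-1) = -5/2 + 7 = 9/2 ≈ 4.5000)
T(c, V) = 3*V*c (T(c, V) = 3*(c*V) = 3*(V*c) = 3*V*c)
(T(6, (t - 2)**2) - 48)**2 = (3*(9/2 - 2)**2*6 - 48)**2 = (3*(5/2)**2*6 - 48)**2 = (3*(25/4)*6 - 48)**2 = (225/2 - 48)**2 = (129/2)**2 = 16641/4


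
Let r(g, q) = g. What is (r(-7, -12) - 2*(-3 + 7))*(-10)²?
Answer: -1500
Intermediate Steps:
(r(-7, -12) - 2*(-3 + 7))*(-10)² = (-7 - 2*(-3 + 7))*(-10)² = (-7 - 2*4)*100 = (-7 - 8)*100 = -15*100 = -1500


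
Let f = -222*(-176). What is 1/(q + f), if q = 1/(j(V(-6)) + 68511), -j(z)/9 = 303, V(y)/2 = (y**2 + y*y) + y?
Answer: 65784/2570312449 ≈ 2.5594e-5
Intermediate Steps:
f = 39072
V(y) = 2*y + 4*y**2 (V(y) = 2*((y**2 + y*y) + y) = 2*((y**2 + y**2) + y) = 2*(2*y**2 + y) = 2*(y + 2*y**2) = 2*y + 4*y**2)
j(z) = -2727 (j(z) = -9*303 = -2727)
q = 1/65784 (q = 1/(-2727 + 68511) = 1/65784 ≈ 1.5201e-5)
1/(q + f) = 1/(1/65784 + 39072) = 1/(2570312449/65784) = 65784/2570312449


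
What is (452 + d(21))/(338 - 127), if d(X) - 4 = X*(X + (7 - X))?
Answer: 603/211 ≈ 2.8578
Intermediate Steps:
d(X) = 4 + 7*X (d(X) = 4 + X*(X + (7 - X)) = 4 + X*7 = 4 + 7*X)
(452 + d(21))/(338 - 127) = (452 + (4 + 7*21))/(338 - 127) = (452 + (4 + 147))/211 = (452 + 151)*(1/211) = 603*(1/211) = 603/211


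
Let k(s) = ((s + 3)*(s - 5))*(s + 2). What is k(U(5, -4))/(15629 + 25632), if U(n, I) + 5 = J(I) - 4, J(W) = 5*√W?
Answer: 192/3751 + 40*I/1331 ≈ 0.051186 + 0.030053*I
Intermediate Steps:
U(n, I) = -9 + 5*√I (U(n, I) = -5 + (5*√I - 4) = -5 + (-4 + 5*√I) = -9 + 5*√I)
k(s) = (-5 + s)*(2 + s)*(3 + s) (k(s) = ((3 + s)*(-5 + s))*(2 + s) = ((-5 + s)*(3 + s))*(2 + s) = (-5 + s)*(2 + s)*(3 + s))
k(U(5, -4))/(15629 + 25632) = (-30 + (-9 + 5*√(-4))³ - 19*(-9 + 5*√(-4)))/(15629 + 25632) = (-30 + (-9 + 5*(2*I))³ - 19*(-9 + 5*(2*I)))/41261 = (-30 + (-9 + 10*I)³ - 19*(-9 + 10*I))*(1/41261) = (-30 + (-9 + 10*I)³ + (171 - 190*I))*(1/41261) = (141 + (-9 + 10*I)³ - 190*I)*(1/41261) = 141/41261 - 190*I/41261 + (-9 + 10*I)³/41261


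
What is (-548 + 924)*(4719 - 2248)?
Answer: 929096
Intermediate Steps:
(-548 + 924)*(4719 - 2248) = 376*2471 = 929096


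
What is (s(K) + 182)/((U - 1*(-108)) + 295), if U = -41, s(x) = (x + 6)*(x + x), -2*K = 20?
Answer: 131/181 ≈ 0.72376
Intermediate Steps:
K = -10 (K = -½*20 = -10)
s(x) = 2*x*(6 + x) (s(x) = (6 + x)*(2*x) = 2*x*(6 + x))
(s(K) + 182)/((U - 1*(-108)) + 295) = (2*(-10)*(6 - 10) + 182)/((-41 - 1*(-108)) + 295) = (2*(-10)*(-4) + 182)/((-41 + 108) + 295) = (80 + 182)/(67 + 295) = 262/362 = 262*(1/362) = 131/181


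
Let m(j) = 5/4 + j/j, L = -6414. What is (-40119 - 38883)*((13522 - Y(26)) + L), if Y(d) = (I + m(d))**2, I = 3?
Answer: -4474949787/8 ≈ -5.5937e+8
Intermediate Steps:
m(j) = 9/4 (m(j) = 5*(1/4) + 1 = 5/4 + 1 = 9/4)
Y(d) = 441/16 (Y(d) = (3 + 9/4)**2 = (21/4)**2 = 441/16)
(-40119 - 38883)*((13522 - Y(26)) + L) = (-40119 - 38883)*((13522 - 1*441/16) - 6414) = -79002*((13522 - 441/16) - 6414) = -79002*(215911/16 - 6414) = -79002*113287/16 = -4474949787/8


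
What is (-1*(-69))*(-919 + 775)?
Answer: -9936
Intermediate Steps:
(-1*(-69))*(-919 + 775) = 69*(-144) = -9936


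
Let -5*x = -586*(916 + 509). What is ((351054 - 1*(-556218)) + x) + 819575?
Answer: 1893857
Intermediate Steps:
x = 167010 (x = -(-586)*(916 + 509)/5 = -(-586)*1425/5 = -⅕*(-835050) = 167010)
((351054 - 1*(-556218)) + x) + 819575 = ((351054 - 1*(-556218)) + 167010) + 819575 = ((351054 + 556218) + 167010) + 819575 = (907272 + 167010) + 819575 = 1074282 + 819575 = 1893857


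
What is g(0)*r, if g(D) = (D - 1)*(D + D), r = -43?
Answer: 0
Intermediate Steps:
g(D) = 2*D*(-1 + D) (g(D) = (-1 + D)*(2*D) = 2*D*(-1 + D))
g(0)*r = (2*0*(-1 + 0))*(-43) = (2*0*(-1))*(-43) = 0*(-43) = 0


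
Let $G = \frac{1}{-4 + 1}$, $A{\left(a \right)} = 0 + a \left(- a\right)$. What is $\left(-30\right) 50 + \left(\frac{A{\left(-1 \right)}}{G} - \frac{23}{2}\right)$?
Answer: $- \frac{3017}{2} \approx -1508.5$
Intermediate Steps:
$A{\left(a \right)} = - a^{2}$ ($A{\left(a \right)} = 0 - a^{2} = - a^{2}$)
$G = - \frac{1}{3}$ ($G = \frac{1}{-3} = - \frac{1}{3} \approx -0.33333$)
$\left(-30\right) 50 + \left(\frac{A{\left(-1 \right)}}{G} - \frac{23}{2}\right) = \left(-30\right) 50 - \left(\frac{23}{2} - \frac{\left(-1\right) \left(-1\right)^{2}}{- \frac{1}{3}}\right) = -1500 - \left(\frac{23}{2} - \left(-1\right) 1 \left(-3\right)\right) = -1500 - \frac{17}{2} = - \frac{3017}{2}$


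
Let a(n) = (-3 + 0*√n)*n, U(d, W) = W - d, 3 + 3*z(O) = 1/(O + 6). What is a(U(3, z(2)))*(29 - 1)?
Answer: 665/2 ≈ 332.50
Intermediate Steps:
z(O) = -1 + 1/(3*(6 + O)) (z(O) = -1 + 1/(3*(O + 6)) = -1 + 1/(3*(6 + O)))
a(n) = -3*n (a(n) = (-3 + 0)*n = -3*n)
a(U(3, z(2)))*(29 - 1) = (-3*((-17/3 - 1*2)/(6 + 2) - 1*3))*(29 - 1) = -3*((-17/3 - 2)/8 - 3)*28 = -3*((⅛)*(-23/3) - 3)*28 = -3*(-23/24 - 3)*28 = -3*(-95/24)*28 = (95/8)*28 = 665/2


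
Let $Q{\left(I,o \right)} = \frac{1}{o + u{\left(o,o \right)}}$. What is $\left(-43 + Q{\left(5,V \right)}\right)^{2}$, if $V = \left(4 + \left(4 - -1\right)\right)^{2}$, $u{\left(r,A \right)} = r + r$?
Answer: $\frac{109160704}{59049} \approx 1848.6$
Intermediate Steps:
$u{\left(r,A \right)} = 2 r$
$V = 81$ ($V = \left(4 + \left(4 + 1\right)\right)^{2} = \left(4 + 5\right)^{2} = 9^{2} = 81$)
$Q{\left(I,o \right)} = \frac{1}{3 o}$ ($Q{\left(I,o \right)} = \frac{1}{o + 2 o} = \frac{1}{3 o}$)
$\left(-43 + Q{\left(5,V \right)}\right)^{2} = \left(-43 + \frac{1}{3 \cdot 81}\right)^{2} = \left(-43 + \frac{1}{3} \cdot \frac{1}{81}\right)^{2} = \left(-43 + \frac{1}{243}\right)^{2} = \left(- \frac{10448}{243}\right)^{2} = \frac{109160704}{59049}$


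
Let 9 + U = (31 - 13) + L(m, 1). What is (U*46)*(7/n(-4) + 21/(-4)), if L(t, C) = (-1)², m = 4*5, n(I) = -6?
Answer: -8855/3 ≈ -2951.7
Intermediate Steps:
m = 20
L(t, C) = 1
U = 10 (U = -9 + ((31 - 13) + 1) = -9 + (18 + 1) = -9 + 19 = 10)
(U*46)*(7/n(-4) + 21/(-4)) = (10*46)*(7/(-6) + 21/(-4)) = 460*(7*(-⅙) + 21*(-¼)) = 460*(-7/6 - 21/4) = 460*(-77/12) = -8855/3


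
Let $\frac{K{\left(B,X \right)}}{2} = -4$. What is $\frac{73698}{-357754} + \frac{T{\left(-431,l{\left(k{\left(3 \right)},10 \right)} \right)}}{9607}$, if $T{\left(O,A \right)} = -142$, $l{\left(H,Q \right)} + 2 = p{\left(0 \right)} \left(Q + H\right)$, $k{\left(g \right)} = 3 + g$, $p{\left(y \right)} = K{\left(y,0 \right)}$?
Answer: $- \frac{379408877}{1718471339} \approx -0.22078$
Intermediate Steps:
$K{\left(B,X \right)} = -8$ ($K{\left(B,X \right)} = 2 \left(-4\right) = -8$)
$p{\left(y \right)} = -8$
$l{\left(H,Q \right)} = -2 - 8 H - 8 Q$ ($l{\left(H,Q \right)} = -2 - 8 \left(Q + H\right) = -2 - 8 \left(H + Q\right) = -2 - \left(8 H + 8 Q\right) = -2 - 8 H - 8 Q$)
$\frac{73698}{-357754} + \frac{T{\left(-431,l{\left(k{\left(3 \right)},10 \right)} \right)}}{9607} = \frac{73698}{-357754} - \frac{142}{9607} = 73698 \left(- \frac{1}{357754}\right) - \frac{142}{9607} = - \frac{36849}{178877} - \frac{142}{9607} = - \frac{379408877}{1718471339}$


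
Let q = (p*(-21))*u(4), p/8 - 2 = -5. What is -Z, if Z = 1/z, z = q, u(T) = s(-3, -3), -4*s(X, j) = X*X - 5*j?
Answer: 1/3024 ≈ 0.00033069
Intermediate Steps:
p = -24 (p = 16 + 8*(-5) = 16 - 40 = -24)
s(X, j) = -X**2/4 + 5*j/4 (s(X, j) = -(X*X - 5*j)/4 = -(X**2 - 5*j)/4 = -X**2/4 + 5*j/4)
u(T) = -6 (u(T) = -1/4*(-3)**2 + (5/4)*(-3) = -1/4*9 - 15/4 = -9/4 - 15/4 = -6)
q = -3024 (q = -24*(-21)*(-6) = 504*(-6) = -3024)
z = -3024
Z = -1/3024 (Z = 1/(-3024) = -1/3024 ≈ -0.00033069)
-Z = -1*(-1/3024) = 1/3024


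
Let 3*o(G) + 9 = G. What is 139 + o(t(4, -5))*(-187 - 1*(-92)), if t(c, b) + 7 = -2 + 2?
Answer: 1937/3 ≈ 645.67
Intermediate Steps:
t(c, b) = -7 (t(c, b) = -7 + (-2 + 2) = -7 + 0 = -7)
o(G) = -3 + G/3
139 + o(t(4, -5))*(-187 - 1*(-92)) = 139 + (-3 + (⅓)*(-7))*(-187 - 1*(-92)) = 139 + (-3 - 7/3)*(-187 + 92) = 139 - 16/3*(-95) = 139 + 1520/3 = 1937/3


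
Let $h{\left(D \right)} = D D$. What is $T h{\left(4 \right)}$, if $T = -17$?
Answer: $-272$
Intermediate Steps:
$h{\left(D \right)} = D^{2}$
$T h{\left(4 \right)} = - 17 \cdot 4^{2} = \left(-17\right) 16 = -272$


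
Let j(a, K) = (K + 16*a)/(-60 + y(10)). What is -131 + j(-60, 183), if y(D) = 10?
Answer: -5773/50 ≈ -115.46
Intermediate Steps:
j(a, K) = -8*a/25 - K/50 (j(a, K) = (K + 16*a)/(-60 + 10) = (K + 16*a)/(-50) = (K + 16*a)*(-1/50) = -8*a/25 - K/50)
-131 + j(-60, 183) = -131 + (-8/25*(-60) - 1/50*183) = -131 + (96/5 - 183/50) = -131 + 777/50 = -5773/50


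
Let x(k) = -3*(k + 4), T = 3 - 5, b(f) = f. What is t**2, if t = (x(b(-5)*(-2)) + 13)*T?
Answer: 3364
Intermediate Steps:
T = -2
x(k) = -12 - 3*k (x(k) = -3*(4 + k) = -12 - 3*k)
t = 58 (t = ((-12 - (-15)*(-2)) + 13)*(-2) = ((-12 - 3*10) + 13)*(-2) = ((-12 - 30) + 13)*(-2) = (-42 + 13)*(-2) = -29*(-2) = 58)
t**2 = 58**2 = 3364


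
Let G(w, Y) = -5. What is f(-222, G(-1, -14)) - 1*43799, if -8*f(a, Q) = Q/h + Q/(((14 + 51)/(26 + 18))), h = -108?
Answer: -491945681/11232 ≈ -43799.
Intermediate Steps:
f(a, Q) = -4687*Q/56160 (f(a, Q) = -(Q/(-108) + Q/(((14 + 51)/(26 + 18))))/8 = -(Q*(-1/108) + Q/((65/44)))/8 = -(-Q/108 + Q/((65*(1/44))))/8 = -(-Q/108 + Q/(65/44))/8 = -(-Q/108 + Q*(44/65))/8 = -(-Q/108 + 44*Q/65)/8 = -4687*Q/56160)
f(-222, G(-1, -14)) - 1*43799 = -4687/56160*(-5) - 1*43799 = 4687/11232 - 43799 = -491945681/11232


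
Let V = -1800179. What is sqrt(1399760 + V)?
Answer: 3*I*sqrt(44491) ≈ 632.79*I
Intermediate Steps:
sqrt(1399760 + V) = sqrt(1399760 - 1800179) = sqrt(-400419) = 3*I*sqrt(44491)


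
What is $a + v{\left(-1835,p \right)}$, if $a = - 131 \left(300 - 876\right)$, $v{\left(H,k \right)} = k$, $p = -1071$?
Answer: $74385$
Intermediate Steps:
$a = 75456$ ($a = \left(-131\right) \left(-576\right) = 75456$)
$a + v{\left(-1835,p \right)} = 75456 - 1071 = 74385$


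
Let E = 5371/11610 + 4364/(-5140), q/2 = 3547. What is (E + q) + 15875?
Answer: 13706612035/596754 ≈ 22969.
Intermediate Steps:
q = 7094 (q = 2*3547 = 7094)
E = -230591/596754 (E = 5371*(1/11610) + 4364*(-1/5140) = 5371/11610 - 1091/1285 = -230591/596754 ≈ -0.38641)
(E + q) + 15875 = (-230591/596754 + 7094) + 15875 = 4233142285/596754 + 15875 = 13706612035/596754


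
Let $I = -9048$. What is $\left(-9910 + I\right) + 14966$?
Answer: $-3992$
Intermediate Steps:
$\left(-9910 + I\right) + 14966 = \left(-9910 - 9048\right) + 14966 = -18958 + 14966 = -3992$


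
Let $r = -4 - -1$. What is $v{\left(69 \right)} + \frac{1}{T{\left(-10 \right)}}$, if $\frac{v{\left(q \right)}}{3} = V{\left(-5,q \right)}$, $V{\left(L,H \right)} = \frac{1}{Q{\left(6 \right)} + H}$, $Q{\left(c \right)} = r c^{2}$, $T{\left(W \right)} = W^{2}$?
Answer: $- \frac{87}{1300} \approx -0.066923$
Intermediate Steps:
$r = -3$ ($r = -4 + 1 = -3$)
$Q{\left(c \right)} = - 3 c^{2}$
$V{\left(L,H \right)} = \frac{1}{-108 + H}$ ($V{\left(L,H \right)} = \frac{1}{- 3 \cdot 6^{2} + H} = \frac{1}{\left(-3\right) 36 + H} = \frac{1}{-108 + H}$)
$v{\left(q \right)} = \frac{3}{-108 + q}$
$v{\left(69 \right)} + \frac{1}{T{\left(-10 \right)}} = \frac{3}{-108 + 69} + \frac{1}{\left(-10\right)^{2}} = \frac{3}{-39} + \frac{1}{100} = 3 \left(- \frac{1}{39}\right) + \frac{1}{100} = - \frac{1}{13} + \frac{1}{100} = - \frac{87}{1300}$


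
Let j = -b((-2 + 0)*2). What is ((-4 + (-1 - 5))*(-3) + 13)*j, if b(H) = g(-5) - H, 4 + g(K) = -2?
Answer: 86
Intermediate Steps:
g(K) = -6 (g(K) = -4 - 2 = -6)
b(H) = -6 - H
j = 2 (j = -(-6 - (-2 + 0)*2) = -(-6 - (-2)*2) = -(-6 - 1*(-4)) = -(-6 + 4) = -1*(-2) = 2)
((-4 + (-1 - 5))*(-3) + 13)*j = ((-4 + (-1 - 5))*(-3) + 13)*2 = ((-4 - 6)*(-3) + 13)*2 = (-10*(-3) + 13)*2 = (30 + 13)*2 = 43*2 = 86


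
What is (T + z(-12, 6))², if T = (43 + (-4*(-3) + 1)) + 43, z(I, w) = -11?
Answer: 7744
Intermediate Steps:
T = 99 (T = (43 + (12 + 1)) + 43 = (43 + 13) + 43 = 56 + 43 = 99)
(T + z(-12, 6))² = (99 - 11)² = 88² = 7744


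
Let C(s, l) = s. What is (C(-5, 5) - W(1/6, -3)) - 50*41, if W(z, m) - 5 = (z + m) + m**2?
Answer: -12397/6 ≈ -2066.2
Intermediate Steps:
W(z, m) = 5 + m + z + m**2 (W(z, m) = 5 + ((z + m) + m**2) = 5 + ((m + z) + m**2) = 5 + (m + z + m**2) = 5 + m + z + m**2)
(C(-5, 5) - W(1/6, -3)) - 50*41 = (-5 - (5 - 3 + 1/6 + (-3)**2)) - 50*41 = (-5 - (5 - 3 + 1/6 + 9)) - 2050 = (-5 - 1*67/6) - 2050 = (-5 - 67/6) - 2050 = -97/6 - 2050 = -12397/6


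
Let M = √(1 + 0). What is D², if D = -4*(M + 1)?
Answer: 64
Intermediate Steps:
M = 1 (M = √1 = 1)
D = -8 (D = -4*(1 + 1) = -4*2 = -8)
D² = (-8)² = 64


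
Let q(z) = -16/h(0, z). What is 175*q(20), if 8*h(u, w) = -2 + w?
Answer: -11200/9 ≈ -1244.4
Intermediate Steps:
h(u, w) = -1/4 + w/8 (h(u, w) = (-2 + w)/8 = -1/4 + w/8)
q(z) = -16/(-1/4 + z/8)
175*q(20) = 175*(-128/(-2 + 20)) = 175*(-128/18) = 175*(-128*1/18) = 175*(-64/9) = -11200/9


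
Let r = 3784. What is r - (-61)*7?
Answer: 4211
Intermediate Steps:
r - (-61)*7 = 3784 - (-61)*7 = 3784 - 1*(-427) = 3784 + 427 = 4211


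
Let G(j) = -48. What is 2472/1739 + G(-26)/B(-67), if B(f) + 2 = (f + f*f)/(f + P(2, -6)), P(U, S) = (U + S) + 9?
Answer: 8206488/3952747 ≈ 2.0761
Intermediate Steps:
P(U, S) = 9 + S + U (P(U, S) = (S + U) + 9 = 9 + S + U)
B(f) = -2 + (f + f**2)/(5 + f) (B(f) = -2 + (f + f*f)/(f + (9 - 6 + 2)) = -2 + (f + f**2)/(f + 5) = -2 + (f + f**2)/(5 + f))
2472/1739 + G(-26)/B(-67) = 2472/1739 - 48*(5 - 67)/(-10 + (-67)**2 - 1*(-67)) = 2472*(1/1739) - 48*(-62/(-10 + 4489 + 67)) = 2472/1739 - 48/((-1/62*4546)) = 2472/1739 - 48/(-2273/31) = 2472/1739 - 48*(-31/2273) = 2472/1739 + 1488/2273 = 8206488/3952747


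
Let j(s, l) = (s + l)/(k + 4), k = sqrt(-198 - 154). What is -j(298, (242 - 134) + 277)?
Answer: -683/92 + 683*I*sqrt(22)/92 ≈ -7.4239 + 34.821*I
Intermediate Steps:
k = 4*I*sqrt(22) (k = sqrt(-352) = 4*I*sqrt(22) ≈ 18.762*I)
j(s, l) = (l + s)/(4 + 4*I*sqrt(22)) (j(s, l) = (s + l)/(4*I*sqrt(22) + 4) = (l + s)/(4 + 4*I*sqrt(22)))
-j(298, (242 - 134) + 277) = -(((242 - 134) + 277) + 298)/(4 + 4*I*sqrt(22)) = -((108 + 277) + 298)/(4 + 4*I*sqrt(22)) = -(385 + 298)/(4 + 4*I*sqrt(22)) = -683/(4 + 4*I*sqrt(22))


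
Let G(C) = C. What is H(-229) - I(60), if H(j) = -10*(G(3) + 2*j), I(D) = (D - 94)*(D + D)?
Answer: 8630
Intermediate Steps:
I(D) = 2*D*(-94 + D) (I(D) = (-94 + D)*(2*D) = 2*D*(-94 + D))
H(j) = -30 - 20*j (H(j) = -10*(3 + 2*j) = -30 - 20*j)
H(-229) - I(60) = (-30 - 20*(-229)) - 2*60*(-94 + 60) = (-30 + 4580) - 2*60*(-34) = 4550 - 1*(-4080) = 4550 + 4080 = 8630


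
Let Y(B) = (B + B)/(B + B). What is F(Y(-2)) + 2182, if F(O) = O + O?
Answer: 2184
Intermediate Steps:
Y(B) = 1 (Y(B) = (2*B)/((2*B)) = (2*B)*(1/(2*B)) = 1)
F(O) = 2*O
F(Y(-2)) + 2182 = 2*1 + 2182 = 2 + 2182 = 2184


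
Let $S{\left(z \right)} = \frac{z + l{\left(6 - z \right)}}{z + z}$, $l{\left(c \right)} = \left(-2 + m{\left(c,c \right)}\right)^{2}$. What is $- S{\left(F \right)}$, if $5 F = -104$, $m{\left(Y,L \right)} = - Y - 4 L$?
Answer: $\frac{11547}{26} \approx 444.12$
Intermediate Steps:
$F = - \frac{104}{5}$ ($F = \frac{1}{5} \left(-104\right) = - \frac{104}{5} \approx -20.8$)
$l{\left(c \right)} = \left(-2 - 5 c\right)^{2}$
$S{\left(z \right)} = \frac{z + \left(32 - 5 z\right)^{2}}{2 z}$ ($S{\left(z \right)} = \frac{z + \left(2 + 5 \left(6 - z\right)\right)^{2}}{z + z} = \frac{z + \left(2 - \left(-30 + 5 z\right)\right)^{2}}{2 z} = \left(z + \left(32 - 5 z\right)^{2}\right) \frac{1}{2 z} = \frac{z + \left(32 - 5 z\right)^{2}}{2 z}$)
$- S{\left(F \right)} = - \frac{- \frac{104}{5} + \left(32 - -104\right)^{2}}{2 \left(- \frac{104}{5}\right)} = - \frac{\left(-5\right) \left(- \frac{104}{5} + \left(32 + 104\right)^{2}\right)}{2 \cdot 104} = - \frac{\left(-5\right) \left(- \frac{104}{5} + 136^{2}\right)}{2 \cdot 104} = - \frac{\left(-5\right) \left(- \frac{104}{5} + 18496\right)}{2 \cdot 104} = - \frac{\left(-5\right) 92376}{2 \cdot 104 \cdot 5} = \left(-1\right) \left(- \frac{11547}{26}\right) = \frac{11547}{26}$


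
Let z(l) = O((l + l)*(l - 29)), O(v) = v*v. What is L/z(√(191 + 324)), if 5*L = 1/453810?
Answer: 1/(4674243000*(29 - √515)²) ≈ 5.3793e-12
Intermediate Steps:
O(v) = v²
z(l) = 4*l²*(-29 + l)² (z(l) = ((l + l)*(l - 29))² = ((2*l)*(-29 + l))² = (2*l*(-29 + l))² = 4*l²*(-29 + l)²)
L = 1/2269050 (L = (⅕)/453810 = (⅕)*(1/453810) = 1/2269050 ≈ 4.4071e-7)
L/z(√(191 + 324)) = 1/(2269050*((4*(√(191 + 324))²*(-29 + √(191 + 324))²))) = 1/(2269050*((4*(√515)²*(-29 + √515)²))) = 1/(2269050*((4*515*(-29 + √515)²))) = 1/(2269050*((2060*(-29 + √515)²))) = (1/(2060*(-29 + √515)²))/2269050 = 1/(4674243000*(-29 + √515)²)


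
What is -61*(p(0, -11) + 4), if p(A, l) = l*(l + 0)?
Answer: -7625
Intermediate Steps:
p(A, l) = l**2 (p(A, l) = l*l = l**2)
-61*(p(0, -11) + 4) = -61*((-11)**2 + 4) = -61*(121 + 4) = -61*125 = -7625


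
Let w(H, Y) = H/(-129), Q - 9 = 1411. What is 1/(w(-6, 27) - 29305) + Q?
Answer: 1789360417/1260113 ≈ 1420.0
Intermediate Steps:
Q = 1420 (Q = 9 + 1411 = 1420)
w(H, Y) = -H/129 (w(H, Y) = H*(-1/129) = -H/129)
1/(w(-6, 27) - 29305) + Q = 1/(-1/129*(-6) - 29305) + 1420 = 1/(2/43 - 29305) + 1420 = 1/(-1260113/43) + 1420 = -43/1260113 + 1420 = 1789360417/1260113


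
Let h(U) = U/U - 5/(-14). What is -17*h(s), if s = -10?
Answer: -323/14 ≈ -23.071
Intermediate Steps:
h(U) = 19/14 (h(U) = 1 - 5*(-1/14) = 1 + 5/14 = 19/14)
-17*h(s) = -17*19/14 = -323/14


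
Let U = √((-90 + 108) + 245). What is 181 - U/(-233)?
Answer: 181 + √263/233 ≈ 181.07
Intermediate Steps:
U = √263 (U = √(18 + 245) = √263 ≈ 16.217)
181 - U/(-233) = 181 - √263/(-233) = 181 - √263*(-1)/233 = 181 - (-1)*√263/233 = 181 + √263/233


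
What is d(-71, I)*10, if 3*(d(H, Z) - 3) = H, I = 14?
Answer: -620/3 ≈ -206.67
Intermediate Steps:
d(H, Z) = 3 + H/3
d(-71, I)*10 = (3 + (⅓)*(-71))*10 = (3 - 71/3)*10 = -62/3*10 = -620/3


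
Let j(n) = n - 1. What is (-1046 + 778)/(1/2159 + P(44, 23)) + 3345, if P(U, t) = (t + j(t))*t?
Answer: 3737022329/1117283 ≈ 3344.7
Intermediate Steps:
j(n) = -1 + n
P(U, t) = t*(-1 + 2*t) (P(U, t) = (t + (-1 + t))*t = (-1 + 2*t)*t = t*(-1 + 2*t))
(-1046 + 778)/(1/2159 + P(44, 23)) + 3345 = (-1046 + 778)/(1/2159 + 23*(-1 + 2*23)) + 3345 = -268/(1/2159 + 23*(-1 + 46)) + 3345 = -268/(1/2159 + 23*45) + 3345 = -268/(1/2159 + 1035) + 3345 = -268/2234566/2159 + 3345 = -268*2159/2234566 + 3345 = -289306/1117283 + 3345 = 3737022329/1117283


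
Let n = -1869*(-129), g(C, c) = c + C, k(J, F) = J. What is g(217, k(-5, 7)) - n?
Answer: -240889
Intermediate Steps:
g(C, c) = C + c
n = 241101
g(217, k(-5, 7)) - n = (217 - 5) - 1*241101 = 212 - 241101 = -240889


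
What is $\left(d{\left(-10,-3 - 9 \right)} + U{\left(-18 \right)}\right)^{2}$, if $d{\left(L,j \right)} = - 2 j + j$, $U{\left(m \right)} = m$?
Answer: $36$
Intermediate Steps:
$d{\left(L,j \right)} = - j$
$\left(d{\left(-10,-3 - 9 \right)} + U{\left(-18 \right)}\right)^{2} = \left(- (-3 - 9) - 18\right)^{2} = \left(\left(-1\right) \left(-12\right) - 18\right)^{2} = \left(12 - 18\right)^{2} = \left(-6\right)^{2} = 36$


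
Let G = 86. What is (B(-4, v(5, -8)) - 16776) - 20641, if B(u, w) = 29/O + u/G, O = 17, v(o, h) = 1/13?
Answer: -27350614/731 ≈ -37415.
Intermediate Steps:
v(o, h) = 1/13
B(u, w) = 29/17 + u/86
(B(-4, v(5, -8)) - 16776) - 20641 = ((29/17 + (1/86)*(-4)) - 16776) - 20641 = ((29/17 - 2/43) - 16776) - 20641 = (1213/731 - 16776) - 20641 = -12262043/731 - 20641 = -27350614/731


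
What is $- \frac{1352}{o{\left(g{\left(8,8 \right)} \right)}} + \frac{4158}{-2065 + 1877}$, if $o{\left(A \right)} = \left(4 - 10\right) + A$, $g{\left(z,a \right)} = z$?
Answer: $- \frac{65623}{94} \approx -698.12$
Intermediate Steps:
$o{\left(A \right)} = -6 + A$
$- \frac{1352}{o{\left(g{\left(8,8 \right)} \right)}} + \frac{4158}{-2065 + 1877} = - \frac{1352}{-6 + 8} + \frac{4158}{-2065 + 1877} = - \frac{1352}{2} + \frac{4158}{-188} = \left(-1352\right) \frac{1}{2} + 4158 \left(- \frac{1}{188}\right) = -676 - \frac{2079}{94} = - \frac{65623}{94}$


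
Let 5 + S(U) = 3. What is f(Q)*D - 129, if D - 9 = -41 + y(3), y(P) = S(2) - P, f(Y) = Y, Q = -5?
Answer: 56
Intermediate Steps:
S(U) = -2 (S(U) = -5 + 3 = -2)
y(P) = -2 - P
D = -37 (D = 9 + (-41 + (-2 - 1*3)) = 9 + (-41 + (-2 - 3)) = 9 + (-41 - 5) = 9 - 46 = -37)
f(Q)*D - 129 = -5*(-37) - 129 = 185 - 129 = 56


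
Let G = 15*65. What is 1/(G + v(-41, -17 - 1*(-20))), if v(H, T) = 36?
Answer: 1/1011 ≈ 0.00098912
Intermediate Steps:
G = 975
1/(G + v(-41, -17 - 1*(-20))) = 1/(975 + 36) = 1/1011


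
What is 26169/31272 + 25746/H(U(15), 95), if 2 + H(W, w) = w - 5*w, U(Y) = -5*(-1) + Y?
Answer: -132522059/1990984 ≈ -66.561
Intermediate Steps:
U(Y) = 5 + Y
H(W, w) = -2 - 4*w (H(W, w) = -2 + (w - 5*w) = -2 - 4*w)
26169/31272 + 25746/H(U(15), 95) = 26169/31272 + 25746/(-2 - 4*95) = 26169*(1/31272) + 25746/(-2 - 380) = 8723/10424 + 25746/(-382) = 8723/10424 + 25746*(-1/382) = 8723/10424 - 12873/191 = -132522059/1990984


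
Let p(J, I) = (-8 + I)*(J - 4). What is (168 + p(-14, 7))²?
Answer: 34596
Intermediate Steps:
p(J, I) = (-8 + I)*(-4 + J)
(168 + p(-14, 7))² = (168 + (32 - 8*(-14) - 4*7 + 7*(-14)))² = (168 + (32 + 112 - 28 - 98))² = (168 + 18)² = 186² = 34596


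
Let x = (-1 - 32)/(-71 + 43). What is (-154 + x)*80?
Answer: -85580/7 ≈ -12226.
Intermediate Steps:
x = 33/28 (x = -33/(-28) = -33*(-1/28) = 33/28 ≈ 1.1786)
(-154 + x)*80 = (-154 + 33/28)*80 = -4279/28*80 = -85580/7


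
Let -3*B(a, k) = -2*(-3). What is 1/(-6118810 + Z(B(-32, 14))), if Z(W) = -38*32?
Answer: -1/6120026 ≈ -1.6340e-7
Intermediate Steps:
B(a, k) = -2 (B(a, k) = -(-2)*(-3)/3 = -⅓*6 = -2)
Z(W) = -1216
1/(-6118810 + Z(B(-32, 14))) = 1/(-6118810 - 1216) = 1/(-6120026) = -1/6120026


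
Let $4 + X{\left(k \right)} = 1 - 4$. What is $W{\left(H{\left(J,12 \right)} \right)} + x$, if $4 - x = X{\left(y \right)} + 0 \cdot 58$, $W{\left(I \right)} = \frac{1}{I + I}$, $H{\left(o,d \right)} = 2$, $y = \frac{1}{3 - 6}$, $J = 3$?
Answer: $\frac{45}{4} \approx 11.25$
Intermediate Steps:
$y = - \frac{1}{3}$ ($y = \frac{1}{-3} = - \frac{1}{3} \approx -0.33333$)
$X{\left(k \right)} = -7$ ($X{\left(k \right)} = -4 + \left(1 - 4\right) = -4 - 3 = -7$)
$W{\left(I \right)} = \frac{1}{2 I}$
$x = 11$ ($x = 4 - \left(-7 + 0 \cdot 58\right) = 4 - \left(-7 + 0\right) = 4 - -7 = 4 + 7 = 11$)
$W{\left(H{\left(J,12 \right)} \right)} + x = \frac{1}{2 \cdot 2} + 11 = \frac{1}{2} \cdot \frac{1}{2} + 11 = \frac{1}{4} + 11 = \frac{45}{4}$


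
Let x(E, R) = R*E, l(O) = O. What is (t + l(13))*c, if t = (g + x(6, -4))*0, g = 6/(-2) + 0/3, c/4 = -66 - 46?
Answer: -5824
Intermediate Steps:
c = -448 (c = 4*(-66 - 46) = 4*(-112) = -448)
x(E, R) = E*R
g = -3 (g = 6*(-½) + 0*(⅓) = -3 + 0 = -3)
t = 0 (t = (-3 + 6*(-4))*0 = (-3 - 24)*0 = -27*0 = 0)
(t + l(13))*c = (0 + 13)*(-448) = 13*(-448) = -5824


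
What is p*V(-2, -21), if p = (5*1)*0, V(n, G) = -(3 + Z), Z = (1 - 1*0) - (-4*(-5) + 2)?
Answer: 0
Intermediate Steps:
Z = -21 (Z = (1 + 0) - (20 + 2) = 1 - 1*22 = 1 - 22 = -21)
V(n, G) = 18 (V(n, G) = -(3 - 21) = -1*(-18) = 18)
p = 0 (p = 5*0 = 0)
p*V(-2, -21) = 0*18 = 0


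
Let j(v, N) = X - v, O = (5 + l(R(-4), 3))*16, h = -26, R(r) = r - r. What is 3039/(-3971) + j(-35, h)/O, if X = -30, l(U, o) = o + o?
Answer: -46819/63536 ≈ -0.73689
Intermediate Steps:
R(r) = 0
l(U, o) = 2*o
O = 176 (O = (5 + 2*3)*16 = (5 + 6)*16 = 11*16 = 176)
j(v, N) = -30 - v
3039/(-3971) + j(-35, h)/O = 3039/(-3971) + (-30 - 1*(-35))/176 = 3039*(-1/3971) + (-30 + 35)*(1/176) = -3039/3971 + 5*(1/176) = -3039/3971 + 5/176 = -46819/63536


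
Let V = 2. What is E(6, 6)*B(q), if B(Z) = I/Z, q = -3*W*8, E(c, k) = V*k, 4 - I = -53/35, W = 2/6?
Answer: -579/70 ≈ -8.2714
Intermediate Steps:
W = ⅓ (W = 2*(⅙) = ⅓ ≈ 0.33333)
I = 193/35 (I = 4 - (-53)/35 = 4 - 1*(-53/35) = 4 + 53/35 = 193/35 ≈ 5.5143)
E(c, k) = 2*k
q = -8 (q = -3*⅓*8 = -1*8 = -8)
B(Z) = 193/(35*Z)
E(6, 6)*B(q) = (2*6)*((193/35)/(-8)) = 12*((193/35)*(-⅛)) = 12*(-193/280) = -579/70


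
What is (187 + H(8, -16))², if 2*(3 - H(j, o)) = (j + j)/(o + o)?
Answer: 579121/16 ≈ 36195.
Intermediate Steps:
H(j, o) = 3 - j/(2*o) (H(j, o) = 3 - (j + j)/(2*(o + o)) = 3 - 2*j/(2*(2*o)) = 3 - 2*j*1/(2*o)/2 = 3 - j/(2*o))
(187 + H(8, -16))² = (187 + (3 - ½*8/(-16)))² = (187 + (3 - ½*8*(-1/16)))² = (187 + (3 + ¼))² = (187 + 13/4)² = (761/4)² = 579121/16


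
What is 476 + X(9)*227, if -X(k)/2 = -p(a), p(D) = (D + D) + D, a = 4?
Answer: 5924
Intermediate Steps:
p(D) = 3*D (p(D) = 2*D + D = 3*D)
X(k) = 24 (X(k) = -(-2)*3*4 = -(-2)*12 = -2*(-12) = 24)
476 + X(9)*227 = 476 + 24*227 = 476 + 5448 = 5924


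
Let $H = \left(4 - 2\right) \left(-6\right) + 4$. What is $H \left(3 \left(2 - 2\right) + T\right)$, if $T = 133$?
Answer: $-1064$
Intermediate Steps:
$H = -8$ ($H = \left(4 - 2\right) \left(-6\right) + 4 = 2 \left(-6\right) + 4 = -12 + 4 = -8$)
$H \left(3 \left(2 - 2\right) + T\right) = - 8 \left(3 \left(2 - 2\right) + 133\right) = - 8 \left(3 \cdot 0 + 133\right) = - 8 \left(0 + 133\right) = \left(-8\right) 133 = -1064$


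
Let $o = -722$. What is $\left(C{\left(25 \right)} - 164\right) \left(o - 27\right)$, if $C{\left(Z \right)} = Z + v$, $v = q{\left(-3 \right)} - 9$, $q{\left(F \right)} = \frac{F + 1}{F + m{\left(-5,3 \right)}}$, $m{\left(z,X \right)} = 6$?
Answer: $\frac{334054}{3} \approx 1.1135 \cdot 10^{5}$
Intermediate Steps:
$q{\left(F \right)} = \frac{1 + F}{6 + F}$ ($q{\left(F \right)} = \frac{F + 1}{F + 6} = \frac{1 + F}{6 + F}$)
$v = - \frac{29}{3}$ ($v = \frac{1 - 3}{6 - 3} - 9 = \frac{1}{3} \left(-2\right) - 9 = - \frac{2}{3} - 9 = - \frac{29}{3} \approx -9.6667$)
$C{\left(Z \right)} = - \frac{29}{3} + Z$ ($C{\left(Z \right)} = Z - \frac{29}{3} = - \frac{29}{3} + Z$)
$\left(C{\left(25 \right)} - 164\right) \left(o - 27\right) = \left(\left(- \frac{29}{3} + 25\right) - 164\right) \left(-722 - 27\right) = \left(\frac{46}{3} - 164\right) \left(-722 - 27\right) = \left(- \frac{446}{3}\right) \left(-749\right) = \frac{334054}{3}$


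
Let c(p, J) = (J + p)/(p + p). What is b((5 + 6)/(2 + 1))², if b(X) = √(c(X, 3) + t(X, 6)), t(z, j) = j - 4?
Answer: 32/11 ≈ 2.9091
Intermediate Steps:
t(z, j) = -4 + j
c(p, J) = (J + p)/(2*p) (c(p, J) = (J + p)/((2*p)) = (J + p)*(1/(2*p)) = (J + p)/(2*p))
b(X) = √(2 + (3 + X)/(2*X)) (b(X) = √((3 + X)/(2*X) + (-4 + 6)) = √((3 + X)/(2*X) + 2) = √(2 + (3 + X)/(2*X)))
b((5 + 6)/(2 + 1))² = (√(10 + 6/(((5 + 6)/(2 + 1))))/2)² = (√(10 + 6/((11/3)))/2)² = (√(10 + 6/((11*(⅓))))/2)² = (√(10 + 6/(11/3))/2)² = (√(10 + 6*(3/11))/2)² = (√(10 + 18/11)/2)² = (√(128/11)/2)² = ((8*√22/11)/2)² = (4*√22/11)² = 32/11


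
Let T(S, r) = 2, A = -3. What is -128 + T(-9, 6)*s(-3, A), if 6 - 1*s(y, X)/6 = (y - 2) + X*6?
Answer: 220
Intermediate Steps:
s(y, X) = 48 - 36*X - 6*y (s(y, X) = 36 - 6*((y - 2) + X*6) = 36 - 6*((-2 + y) + 6*X) = 36 - 6*(-2 + y + 6*X) = 36 + (12 - 36*X - 6*y) = 48 - 36*X - 6*y)
-128 + T(-9, 6)*s(-3, A) = -128 + 2*(48 - 36*(-3) - 6*(-3)) = -128 + 2*(48 + 108 + 18) = -128 + 2*174 = -128 + 348 = 220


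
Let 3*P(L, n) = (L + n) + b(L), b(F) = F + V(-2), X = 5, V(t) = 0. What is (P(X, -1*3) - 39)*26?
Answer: -2860/3 ≈ -953.33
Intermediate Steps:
b(F) = F (b(F) = F + 0 = F)
P(L, n) = n/3 + 2*L/3 (P(L, n) = ((L + n) + L)/3 = (n + 2*L)/3 = n/3 + 2*L/3)
(P(X, -1*3) - 39)*26 = (((-1*3)/3 + (2/3)*5) - 39)*26 = (((1/3)*(-3) + 10/3) - 39)*26 = ((-1 + 10/3) - 39)*26 = (7/3 - 39)*26 = -110/3*26 = -2860/3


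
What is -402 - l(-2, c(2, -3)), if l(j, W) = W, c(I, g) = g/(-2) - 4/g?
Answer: -2429/6 ≈ -404.83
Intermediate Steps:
c(I, g) = -4/g - g/2 (c(I, g) = g*(-½) - 4/g = -g/2 - 4/g = -4/g - g/2)
-402 - l(-2, c(2, -3)) = -402 - (-4/(-3) - ½*(-3)) = -402 - (-4*(-⅓) + 3/2) = -402 - (4/3 + 3/2) = -402 - 1*17/6 = -402 - 17/6 = -2429/6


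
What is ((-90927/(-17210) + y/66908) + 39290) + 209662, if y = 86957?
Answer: 143336246116523/575743340 ≈ 2.4896e+5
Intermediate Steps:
((-90927/(-17210) + y/66908) + 39290) + 209662 = ((-90927/(-17210) + 86957/66908) + 39290) + 209662 = ((-90927*(-1/17210) + 86957*(1/66908)) + 39290) + 209662 = ((90927/17210 + 86957/66908) + 39290) + 209662 = (3790136843/575743340 + 39290) + 209662 = 22624745965443/575743340 + 209662 = 143336246116523/575743340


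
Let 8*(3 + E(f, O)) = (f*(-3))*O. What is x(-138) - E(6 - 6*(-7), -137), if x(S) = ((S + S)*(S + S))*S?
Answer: -10514751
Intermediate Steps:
E(f, O) = -3 - 3*O*f/8 (E(f, O) = -3 + ((f*(-3))*O)/8 = -3 + ((-3*f)*O)/8 = -3 + (-3*O*f)/8 = -3 - 3*O*f/8)
x(S) = 4*S**3 (x(S) = ((2*S)*(2*S))*S = (4*S**2)*S = 4*S**3)
x(-138) - E(6 - 6*(-7), -137) = 4*(-138)**3 - (-3 - 3/8*(-137)*(6 - 6*(-7))) = 4*(-2628072) - (-3 - 3/8*(-137)*(6 + 42)) = -10512288 - (-3 - 3/8*(-137)*48) = -10512288 - (-3 + 2466) = -10512288 - 1*2463 = -10512288 - 2463 = -10514751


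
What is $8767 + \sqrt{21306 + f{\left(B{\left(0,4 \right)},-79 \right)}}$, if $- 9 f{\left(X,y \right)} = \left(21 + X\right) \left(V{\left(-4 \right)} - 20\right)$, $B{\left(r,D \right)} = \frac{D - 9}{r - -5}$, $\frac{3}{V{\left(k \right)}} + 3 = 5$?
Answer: $8767 + \frac{2 \sqrt{48031}}{3} \approx 8913.1$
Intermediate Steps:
$V{\left(k \right)} = \frac{3}{2}$ ($V{\left(k \right)} = \frac{3}{-3 + 5} = \frac{3}{2}$)
$B{\left(r,D \right)} = \frac{-9 + D}{5 + r}$ ($B{\left(r,D \right)} = \frac{-9 + D}{r + \left(8 - 3\right)} = \frac{-9 + D}{r + 5} = \frac{-9 + D}{5 + r}$)
$f{\left(X,y \right)} = \frac{259}{6} + \frac{37 X}{18}$ ($f{\left(X,y \right)} = - \frac{\left(21 + X\right) \left(\frac{3}{2} - 20\right)}{9} = - \frac{\left(21 + X\right) \left(- \frac{37}{2}\right)}{9} = - \frac{- \frac{777}{2} - \frac{37 X}{2}}{9} = \frac{259}{6} + \frac{37 X}{18}$)
$8767 + \sqrt{21306 + f{\left(B{\left(0,4 \right)},-79 \right)}} = 8767 + \sqrt{21306 + \left(\frac{259}{6} + \frac{37 \frac{-9 + 4}{5 + 0}}{18}\right)} = 8767 + \sqrt{21306 + \left(\frac{259}{6} + \frac{37 \cdot \frac{1}{5} \left(-5\right)}{18}\right)} = 8767 + \sqrt{21306 + \left(\frac{259}{6} + \frac{37}{18} \left(-1\right)\right)} = 8767 + \sqrt{21306 + \left(\frac{259}{6} - \frac{37}{18}\right)} = 8767 + \sqrt{21306 + \frac{370}{9}} = 8767 + \sqrt{\frac{192124}{9}} = 8767 + \frac{2 \sqrt{48031}}{3}$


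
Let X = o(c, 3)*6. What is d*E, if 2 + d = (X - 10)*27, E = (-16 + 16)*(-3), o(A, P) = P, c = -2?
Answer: 0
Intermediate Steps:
X = 18 (X = 3*6 = 18)
E = 0 (E = 0*(-3) = 0)
d = 214 (d = -2 + (18 - 10)*27 = -2 + 8*27 = -2 + 216 = 214)
d*E = 214*0 = 0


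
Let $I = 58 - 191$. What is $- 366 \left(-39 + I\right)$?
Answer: $62952$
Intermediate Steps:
$I = -133$ ($I = 58 - 191 = -133$)
$- 366 \left(-39 + I\right) = - 366 \left(-39 - 133\right) = \left(-366\right) \left(-172\right) = 62952$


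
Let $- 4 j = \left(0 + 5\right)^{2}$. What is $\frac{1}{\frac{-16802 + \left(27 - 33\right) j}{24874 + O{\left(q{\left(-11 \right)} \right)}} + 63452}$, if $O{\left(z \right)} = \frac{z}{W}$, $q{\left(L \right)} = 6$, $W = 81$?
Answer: $\frac{1343200}{85227821117} \approx 1.576 \cdot 10^{-5}$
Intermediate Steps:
$j = - \frac{25}{4}$ ($j = - \frac{\left(0 + 5\right)^{2}}{4} = - \frac{5^{2}}{4} = \left(- \frac{1}{4}\right) 25 = - \frac{25}{4} \approx -6.25$)
$O{\left(z \right)} = \frac{z}{81}$
$\frac{1}{\frac{-16802 + \left(27 - 33\right) j}{24874 + O{\left(q{\left(-11 \right)} \right)}} + 63452} = \frac{1}{\frac{-16802 + \left(27 - 33\right) \left(- \frac{25}{4}\right)}{24874 + \frac{1}{81} \cdot 6} + 63452} = \frac{1}{\frac{-16802 - - \frac{75}{2}}{24874 + \frac{2}{27}} + 63452} = \frac{1}{\frac{-16802 + \frac{75}{2}}{\frac{671600}{27}} + 63452} = \frac{1}{\left(- \frac{33529}{2}\right) \frac{27}{671600} + 63452} = \frac{1}{- \frac{905283}{1343200} + 63452} = \frac{1}{\frac{85227821117}{1343200}} = \frac{1343200}{85227821117}$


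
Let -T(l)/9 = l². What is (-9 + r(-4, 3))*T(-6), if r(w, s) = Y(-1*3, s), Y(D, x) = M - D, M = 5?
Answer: 324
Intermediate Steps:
Y(D, x) = 5 - D
r(w, s) = 8 (r(w, s) = 5 - (-1)*3 = 5 - 1*(-3) = 5 + 3 = 8)
T(l) = -9*l²
(-9 + r(-4, 3))*T(-6) = (-9 + 8)*(-9*(-6)²) = -(-9)*36 = -1*(-324) = 324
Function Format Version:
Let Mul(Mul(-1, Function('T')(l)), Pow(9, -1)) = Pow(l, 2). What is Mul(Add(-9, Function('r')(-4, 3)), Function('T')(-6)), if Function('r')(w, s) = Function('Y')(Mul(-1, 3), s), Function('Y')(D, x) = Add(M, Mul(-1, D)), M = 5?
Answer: 324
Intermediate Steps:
Function('Y')(D, x) = Add(5, Mul(-1, D))
Function('r')(w, s) = 8 (Function('r')(w, s) = Add(5, Mul(-1, Mul(-1, 3))) = Add(5, Mul(-1, -3)) = Add(5, 3) = 8)
Function('T')(l) = Mul(-9, Pow(l, 2))
Mul(Add(-9, Function('r')(-4, 3)), Function('T')(-6)) = Mul(Add(-9, 8), Mul(-9, Pow(-6, 2))) = Mul(-1, Mul(-9, 36)) = Mul(-1, -324) = 324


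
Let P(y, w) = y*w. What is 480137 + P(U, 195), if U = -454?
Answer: 391607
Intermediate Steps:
P(y, w) = w*y
480137 + P(U, 195) = 480137 + 195*(-454) = 480137 - 88530 = 391607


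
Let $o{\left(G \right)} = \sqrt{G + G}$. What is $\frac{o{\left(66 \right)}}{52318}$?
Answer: $\frac{\sqrt{33}}{26159} \approx 0.0002196$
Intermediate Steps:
$o{\left(G \right)} = \sqrt{2} \sqrt{G}$ ($o{\left(G \right)} = \sqrt{2 G} = \sqrt{2} \sqrt{G}$)
$\frac{o{\left(66 \right)}}{52318} = \frac{\sqrt{2} \sqrt{66}}{52318} = 2 \sqrt{33} \cdot \frac{1}{52318} = \frac{\sqrt{33}}{26159}$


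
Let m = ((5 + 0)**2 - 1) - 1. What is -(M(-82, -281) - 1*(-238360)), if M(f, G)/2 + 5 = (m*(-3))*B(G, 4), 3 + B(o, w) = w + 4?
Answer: -237660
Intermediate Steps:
B(o, w) = 1 + w (B(o, w) = -3 + (w + 4) = -3 + (4 + w) = 1 + w)
m = 23 (m = (5**2 - 1) - 1 = (25 - 1) - 1 = 24 - 1 = 23)
M(f, G) = -700 (M(f, G) = -10 + 2*((23*(-3))*(1 + 4)) = -10 + 2*(-69*5) = -10 + 2*(-345) = -10 - 690 = -700)
-(M(-82, -281) - 1*(-238360)) = -(-700 - 1*(-238360)) = -(-700 + 238360) = -1*237660 = -237660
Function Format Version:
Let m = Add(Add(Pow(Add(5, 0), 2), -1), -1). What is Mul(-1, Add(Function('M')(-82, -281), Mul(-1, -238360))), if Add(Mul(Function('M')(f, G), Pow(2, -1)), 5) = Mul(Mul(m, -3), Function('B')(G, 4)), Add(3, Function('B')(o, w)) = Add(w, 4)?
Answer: -237660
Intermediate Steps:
Function('B')(o, w) = Add(1, w) (Function('B')(o, w) = Add(-3, Add(w, 4)) = Add(-3, Add(4, w)) = Add(1, w))
m = 23 (m = Add(Add(Pow(5, 2), -1), -1) = Add(Add(25, -1), -1) = Add(24, -1) = 23)
Function('M')(f, G) = -700 (Function('M')(f, G) = Add(-10, Mul(2, Mul(Mul(23, -3), Add(1, 4)))) = Add(-10, Mul(2, Mul(-69, 5))) = Add(-10, Mul(2, -345)) = Add(-10, -690) = -700)
Mul(-1, Add(Function('M')(-82, -281), Mul(-1, -238360))) = Mul(-1, Add(-700, Mul(-1, -238360))) = Mul(-1, Add(-700, 238360)) = Mul(-1, 237660) = -237660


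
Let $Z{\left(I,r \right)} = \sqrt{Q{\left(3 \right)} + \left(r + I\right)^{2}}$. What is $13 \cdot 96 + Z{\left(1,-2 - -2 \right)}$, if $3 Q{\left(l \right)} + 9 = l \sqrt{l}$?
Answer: $1248 + \sqrt{-2 + \sqrt{3}} \approx 1248.0 + 0.51764 i$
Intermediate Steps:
$Q{\left(l \right)} = -3 + \frac{l^{\frac{3}{2}}}{3}$ ($Q{\left(l \right)} = -3 + \frac{l \sqrt{l}}{3} = -3 + \frac{l^{\frac{3}{2}}}{3}$)
$Z{\left(I,r \right)} = \sqrt{-3 + \sqrt{3} + \left(I + r\right)^{2}}$ ($Z{\left(I,r \right)} = \sqrt{\left(-3 + \frac{3^{\frac{3}{2}}}{3}\right) + \left(r + I\right)^{2}} = \sqrt{\left(-3 + \frac{3 \sqrt{3}}{3}\right) + \left(I + r\right)^{2}} = \sqrt{\left(-3 + \sqrt{3}\right) + \left(I + r\right)^{2}} = \sqrt{-3 + \sqrt{3} + \left(I + r\right)^{2}}$)
$13 \cdot 96 + Z{\left(1,-2 - -2 \right)} = 13 \cdot 96 + \sqrt{-3 + \sqrt{3} + \left(1 - 0\right)^{2}} = 1248 + \sqrt{-3 + \sqrt{3} + \left(1 + \left(-2 + 2\right)\right)^{2}} = 1248 + \sqrt{-3 + \sqrt{3} + \left(1 + 0\right)^{2}} = 1248 + \sqrt{-3 + \sqrt{3} + 1^{2}} = 1248 + \sqrt{-3 + \sqrt{3} + 1} = 1248 + \sqrt{-2 + \sqrt{3}}$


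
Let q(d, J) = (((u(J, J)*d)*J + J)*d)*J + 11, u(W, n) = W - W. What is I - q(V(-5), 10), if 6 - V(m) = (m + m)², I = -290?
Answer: 9099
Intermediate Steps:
u(W, n) = 0
V(m) = 6 - 4*m² (V(m) = 6 - (m + m)² = 6 - (2*m)² = 6 - 4*m²)
q(d, J) = 11 + d*J² (q(d, J) = (((0*d)*J + J)*d)*J + 11 = ((0*J + J)*d)*J + 11 = ((0 + J)*d)*J + 11 = (J*d)*J + 11 = d*J² + 11 = 11 + d*J²)
I - q(V(-5), 10) = -290 - (11 + (6 - 4*(-5)²)*10²) = -290 - (11 + (6 - 4*25)*100) = -290 - (11 + (6 - 100)*100) = -290 - (11 - 94*100) = -290 - (11 - 9400) = -290 - 1*(-9389) = -290 + 9389 = 9099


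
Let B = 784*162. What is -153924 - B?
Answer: -280932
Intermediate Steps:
B = 127008
-153924 - B = -153924 - 1*127008 = -153924 - 127008 = -280932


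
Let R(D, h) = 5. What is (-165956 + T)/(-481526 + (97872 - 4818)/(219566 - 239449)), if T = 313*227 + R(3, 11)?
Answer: 471724175/2393568628 ≈ 0.19708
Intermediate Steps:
T = 71056 (T = 313*227 + 5 = 71051 + 5 = 71056)
(-165956 + T)/(-481526 + (97872 - 4818)/(219566 - 239449)) = (-165956 + 71056)/(-481526 + (97872 - 4818)/(219566 - 239449)) = -94900/(-481526 + 93054/(-19883)) = -94900/(-481526 + 93054*(-1/19883)) = -94900/(-481526 - 93054/19883) = -94900/(-9574274512/19883) = -94900*(-19883/9574274512) = 471724175/2393568628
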